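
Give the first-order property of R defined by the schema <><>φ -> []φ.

forall x forall y forall z ((x R^2 y & xRz) -> exists w (y = w & z = w))

This is a Sahlqvist (Geach-type) schema ◇^2□^0φ → □^1◇^0φ.
Minimal-valuation argument: fix x; take any y with xR^2y and any z with xR^1z. Set V(φ) to the set of worlds R-reachable from y in exactly 0 steps. Then □^0φ holds at y, so the antecedent holds at x; validity forces ◇^0φ at z, giving a w with zR^0w and yR^0w.
First-order correspondent: forall x forall y forall z ((x R^2 y & xRz) -> exists w (y = w & z = w)).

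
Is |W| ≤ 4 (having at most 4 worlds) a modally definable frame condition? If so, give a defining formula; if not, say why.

If a class were modally definable it would be closed under disjoint unions (Goldblatt–Thomason).
Any modal formula valid on each of 5 disjoint one-world frames is valid on their disjoint union (validity is preserved under disjoint unions). Each one-world frame has |W|=1≤4, but the union has |W|=5.
So the class is not modally definable.

No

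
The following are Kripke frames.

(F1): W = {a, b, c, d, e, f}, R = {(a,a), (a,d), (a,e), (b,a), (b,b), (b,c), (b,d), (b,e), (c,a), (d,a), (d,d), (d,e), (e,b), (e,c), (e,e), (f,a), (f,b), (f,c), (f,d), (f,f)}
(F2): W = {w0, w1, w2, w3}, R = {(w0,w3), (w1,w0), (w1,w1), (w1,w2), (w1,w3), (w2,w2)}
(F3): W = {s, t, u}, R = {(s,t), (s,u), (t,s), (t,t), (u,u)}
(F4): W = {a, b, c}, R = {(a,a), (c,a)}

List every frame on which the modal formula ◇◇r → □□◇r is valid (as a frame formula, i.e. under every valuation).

The schema corresponds to a generalized confluence (Geach) condition: ∀x ∀y ∀z ((xR²y ∧ xR²z) → ∃w (y = w ∧ zRw)).
(F1): fails — aR²a, aR²e but no w with a=w and eRw.
(F2): fails — w1R²w0, w1R²w0 but no w with w0=w and w0Rw.
(F3): fails — sR²s, sR²s but no w with s=w and sRw.
(F4): condition met.

(F4)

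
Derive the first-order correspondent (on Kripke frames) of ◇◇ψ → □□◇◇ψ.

∀x ∀y ∀z ((xR²y ∧ xR²z) → ∃w (y = w ∧ zR²w))

This is a Sahlqvist (Geach-type) schema ◇^2□^0ψ → □^2◇^2ψ.
First-order correspondent: ∀x ∀y ∀z ((xR²y ∧ xR²z) → ∃w (y = w ∧ zR²w)).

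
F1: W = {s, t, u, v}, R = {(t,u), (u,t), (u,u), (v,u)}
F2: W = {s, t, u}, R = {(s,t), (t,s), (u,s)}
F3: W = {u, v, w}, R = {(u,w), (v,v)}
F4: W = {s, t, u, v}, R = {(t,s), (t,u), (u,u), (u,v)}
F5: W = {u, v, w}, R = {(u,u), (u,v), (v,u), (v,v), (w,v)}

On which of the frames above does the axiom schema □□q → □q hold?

F1, F5

This is the axiom for density; its first-order frame correspondent is ∀x ∀y (Rxy → ∃z (Rxz ∧ Rzy)).
F1: holds.
F2: fails — Rus but no z with Ruz and Rzs.
F3: fails — Ruw but no z with Ruz and Rzw.
F4: fails — Rts but no z with Rtz and Rzs.
F5: holds.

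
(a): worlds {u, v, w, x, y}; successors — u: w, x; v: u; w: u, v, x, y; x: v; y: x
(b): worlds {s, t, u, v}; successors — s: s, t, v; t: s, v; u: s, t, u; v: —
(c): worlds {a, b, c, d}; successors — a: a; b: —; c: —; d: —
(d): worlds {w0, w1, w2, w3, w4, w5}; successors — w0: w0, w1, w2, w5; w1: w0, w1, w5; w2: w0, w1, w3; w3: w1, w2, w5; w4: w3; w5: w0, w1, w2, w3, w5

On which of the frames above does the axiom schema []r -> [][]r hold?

This is the axiom for transitivity; its first-order frame correspondent is forall x forall y forall z (Rxy & Ryz -> Rxz).
(a): fails — Ryx and Rxv but not Ryv.
(b): fails — Rut and Rtv but not Ruv.
(c): holds.
(d): fails — Rw3w1 and Rw1w0 but not Rw3w0.

(c)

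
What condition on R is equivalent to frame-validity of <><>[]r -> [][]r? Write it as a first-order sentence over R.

forall x forall y forall z ((x R^2 y & x R^2 z) -> exists w (yRw & z = w))

This is a Sahlqvist (Geach-type) schema ◇^2□^1r → □^2◇^0r.
Minimal-valuation argument: fix x; take any y with xR^2y and any z with xR^2z. Set V(r) to the set of worlds R-reachable from y in exactly 1 step. Then □^1r holds at y, so the antecedent holds at x; validity forces ◇^0r at z, giving a w with zR^0w and yR^1w.
First-order correspondent: forall x forall y forall z ((x R^2 y & x R^2 z) -> exists w (yRw & z = w)).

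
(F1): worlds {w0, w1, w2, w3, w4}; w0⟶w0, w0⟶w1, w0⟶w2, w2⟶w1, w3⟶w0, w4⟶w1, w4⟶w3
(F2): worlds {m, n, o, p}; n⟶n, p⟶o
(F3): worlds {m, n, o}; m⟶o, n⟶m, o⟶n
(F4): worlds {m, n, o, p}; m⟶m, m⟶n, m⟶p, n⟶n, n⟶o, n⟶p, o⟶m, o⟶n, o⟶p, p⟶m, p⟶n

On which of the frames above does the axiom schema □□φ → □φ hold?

(F4)

The schema corresponds to density: ∀x ∀y (Rxy → ∃z (Rxz ∧ Rzy)).
(F1): fails — Rw4w1 but no z with Rw4z and Rzw1.
(F2): fails — Rpo but no z with Rpz and Rzo.
(F3): fails — Rnm but no z with Rnz and Rzm.
(F4): satisfies the condition.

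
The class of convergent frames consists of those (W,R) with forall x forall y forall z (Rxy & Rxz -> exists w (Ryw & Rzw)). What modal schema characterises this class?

◇□ψ → □◇ψ

A defining formula is ◇□ψ → □◇ψ (the .2 axiom).
Suppose ◇□ψ→□◇ψ is valid. Take Rxy, Rxz and set V(ψ)={w : Ryw}. Then □ψ at y so ◇□ψ at x, so □◇ψ at x, so ◇ψ at z, giving w with Rzw and Ryw.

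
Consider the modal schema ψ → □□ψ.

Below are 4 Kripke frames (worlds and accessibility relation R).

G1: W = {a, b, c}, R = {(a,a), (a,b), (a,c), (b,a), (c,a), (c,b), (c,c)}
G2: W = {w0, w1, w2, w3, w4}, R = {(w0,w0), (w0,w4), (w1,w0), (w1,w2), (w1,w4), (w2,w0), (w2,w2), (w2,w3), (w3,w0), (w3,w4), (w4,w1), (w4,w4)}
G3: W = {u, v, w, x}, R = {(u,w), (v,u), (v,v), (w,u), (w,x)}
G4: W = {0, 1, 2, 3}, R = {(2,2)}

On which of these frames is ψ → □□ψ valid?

G4

This is the axiom for a generalized confluence (Geach) condition; its first-order frame correspondent is ∀x ∀z (xR²z → ∃w (x = w ∧ z = w)).
G1: fails — aR²b but a ≠ b.
G2: fails — w0R²w1 but w0 ≠ w1.
G3: fails — uR²x but u ≠ x.
G4: condition met.
Valid on: G4.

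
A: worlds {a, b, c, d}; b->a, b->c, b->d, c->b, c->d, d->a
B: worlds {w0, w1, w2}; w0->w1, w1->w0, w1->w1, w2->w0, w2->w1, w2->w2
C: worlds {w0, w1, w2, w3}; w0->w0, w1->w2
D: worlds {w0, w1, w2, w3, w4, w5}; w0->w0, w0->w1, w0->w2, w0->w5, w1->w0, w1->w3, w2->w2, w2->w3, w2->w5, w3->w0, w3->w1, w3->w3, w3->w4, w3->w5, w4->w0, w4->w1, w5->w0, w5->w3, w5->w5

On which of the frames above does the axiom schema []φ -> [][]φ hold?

Frame correspondent (Sahlqvist): forall x forall y forall z (Rxy & Ryz -> Rxz) — i.e. transitivity.
A: fails — Rbc and Rcb but not Rbb.
B: fails — Rw0w1 and Rw1w0 but not Rw0w0.
C: condition met.
D: fails — Rw1w3 and Rw3w1 but not Rw1w1.
Valid on: C.

C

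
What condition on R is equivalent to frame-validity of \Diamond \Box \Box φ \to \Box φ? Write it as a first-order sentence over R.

\forall x \forall y \forall z ((xRy \wedge xRz) \to \exists w (y R^2 w \wedge z = w))

This is a Sahlqvist (Geach-type) schema ◇^1□^2φ → □^1◇^0φ.
First-order correspondent: \forall x \forall y \forall z ((xRy \wedge xRz) \to \exists w (y R^2 w \wedge z = w)).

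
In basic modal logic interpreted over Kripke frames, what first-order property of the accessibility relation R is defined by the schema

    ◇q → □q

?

Suppose ◇q→□q is valid. Take Rxy, Rxz and set V(q)={y}. Then ◇q at x, so □q at x, so q at z, i.e. z=y.
Conversely, on a frame with partial functionality the schema holds at every world under every valuation.
Frame condition: ∀x ∀y ∀z (Rxy ∧ Rxz → y = z).

partial functionality: ∀x ∀y ∀z (Rxy ∧ Rxz → y = z)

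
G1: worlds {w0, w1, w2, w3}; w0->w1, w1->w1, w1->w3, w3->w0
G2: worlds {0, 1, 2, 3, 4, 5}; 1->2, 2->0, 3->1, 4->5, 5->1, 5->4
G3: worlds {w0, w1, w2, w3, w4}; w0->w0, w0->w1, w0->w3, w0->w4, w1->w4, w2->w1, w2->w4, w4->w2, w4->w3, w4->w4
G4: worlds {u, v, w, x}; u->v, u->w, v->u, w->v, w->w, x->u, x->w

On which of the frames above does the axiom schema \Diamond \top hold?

G4

The schema corresponds to seriality: \forall x \exists y Rxy.
G1: fails — world w2 has no successor.
G2: fails — world 0 has no successor.
G3: fails — world w3 has no successor.
G4: condition met.
Valid on: G4.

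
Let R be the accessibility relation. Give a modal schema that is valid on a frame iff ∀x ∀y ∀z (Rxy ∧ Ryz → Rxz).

This is transitivity; the standard corresponding axiom is 4: □s → □□s.
Suppose □s→□□s is valid. Take Rxy, Ryz and set V(s)={w : Rxw}. Then □s at x, so □□s at x, so □s at y, so s at z, i.e. Rxz.

□s → □□s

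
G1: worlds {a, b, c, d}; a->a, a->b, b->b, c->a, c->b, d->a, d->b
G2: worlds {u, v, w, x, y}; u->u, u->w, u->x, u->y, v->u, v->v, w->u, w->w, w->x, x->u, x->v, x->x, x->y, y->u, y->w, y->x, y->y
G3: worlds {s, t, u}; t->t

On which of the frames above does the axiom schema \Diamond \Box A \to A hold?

Frame correspondent (Sahlqvist): \forall x \forall y (Rxy \to Ryx) — i.e. symmetry.
G1: fails — Rab but not Rba.
G2: fails — Rwx but not Rxw.
G3: satisfies the condition.
Valid on: G3.

G3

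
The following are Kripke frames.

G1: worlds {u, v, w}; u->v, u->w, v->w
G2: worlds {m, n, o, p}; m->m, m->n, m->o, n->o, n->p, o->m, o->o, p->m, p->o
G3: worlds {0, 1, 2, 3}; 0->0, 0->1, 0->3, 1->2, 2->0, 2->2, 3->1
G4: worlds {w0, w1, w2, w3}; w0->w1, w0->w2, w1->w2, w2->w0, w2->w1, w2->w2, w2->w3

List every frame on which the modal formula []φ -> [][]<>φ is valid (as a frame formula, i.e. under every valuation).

This is the axiom for a generalized confluence (Geach) condition; its first-order frame correspondent is forall x forall z (x R^2 z -> exists w (xRw & zRw)).
G1: fails — uR²w but no t with uRt and wRt.
G2: condition met.
G3: fails — 0R²1 but no w with 0Rw and 1Rw.
G4: fails — w0R²w3 but no w with w0Rw and w3Rw.

G2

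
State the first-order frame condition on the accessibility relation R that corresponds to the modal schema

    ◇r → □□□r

This is a Sahlqvist (Geach-type) schema ◇^1□^0r → □^3◇^0r.
First-order correspondent: ∀x ∀y ∀z ((xRy ∧ xR³z) → ∃w (y = w ∧ z = w)).

∀x ∀y ∀z ((xRy ∧ xR³z) → ∃w (y = w ∧ z = w))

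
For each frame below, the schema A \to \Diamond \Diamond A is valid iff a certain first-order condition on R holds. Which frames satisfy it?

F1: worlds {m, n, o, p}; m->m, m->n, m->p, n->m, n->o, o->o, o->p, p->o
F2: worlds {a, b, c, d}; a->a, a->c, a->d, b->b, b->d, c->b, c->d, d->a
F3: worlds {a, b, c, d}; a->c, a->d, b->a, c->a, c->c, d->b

F1

This is the axiom for a generalized confluence (Geach) condition; its first-order frame correspondent is \forall x \exists w (x = w \wedge x R^2 w).
F1: satisfies the condition.
F2: fails — at c but no w with c=w and cR²w.
F3: fails — at b but no w with b=w and bR²w.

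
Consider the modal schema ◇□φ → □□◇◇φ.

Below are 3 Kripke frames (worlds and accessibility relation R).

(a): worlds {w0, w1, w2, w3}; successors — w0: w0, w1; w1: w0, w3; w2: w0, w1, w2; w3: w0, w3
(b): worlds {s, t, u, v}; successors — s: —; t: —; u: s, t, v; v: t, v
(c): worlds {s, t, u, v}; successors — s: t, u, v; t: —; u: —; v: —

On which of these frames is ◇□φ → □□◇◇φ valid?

Frame correspondent (Sahlqvist): ∀x ∀y ∀z ((xRy ∧ xR²z) → ∃w (yRw ∧ zR²w)) — i.e. a generalized confluence (Geach) condition.
(a): ✓.
(b): fails — uRs, uR²t but no w with sRw and tR²w.
(c): ✓.
Valid on: (a), (c).

(a), (c)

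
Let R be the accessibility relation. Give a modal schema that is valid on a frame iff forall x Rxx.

The condition is reflexivity. The T schema □ψ → ψ defines it.
Suppose □ψ→ψ is valid. At any x set V(ψ)={w : Rxw}. Then □ψ holds at x, so ψ holds at x, i.e. Rxx.

□ψ → ψ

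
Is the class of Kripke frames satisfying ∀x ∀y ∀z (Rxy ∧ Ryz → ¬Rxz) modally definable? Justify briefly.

Modal frame validity is preserved under surjective bounded morphisms.
The 3-cycle (worlds s,t,u with s→t→u→s) is intransitive. Mapping every world to a single reflexive point • is a surjective bounded morphism; the reflexive point is not intransitive (R••∧R•• but R••).
So the class is not modally definable.

No — not modally definable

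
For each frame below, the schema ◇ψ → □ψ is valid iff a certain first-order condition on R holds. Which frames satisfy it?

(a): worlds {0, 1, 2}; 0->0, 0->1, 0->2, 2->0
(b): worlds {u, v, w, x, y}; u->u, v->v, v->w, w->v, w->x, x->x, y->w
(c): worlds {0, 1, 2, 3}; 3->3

(c)

This is the axiom for partial functionality; its first-order frame correspondent is ∀x ∀y ∀z (Rxy ∧ Rxz → y = z).
(a): fails — 0 sees both 0 and 1.
(b): fails — v sees both v and w.
(c): holds.
Valid on: (c).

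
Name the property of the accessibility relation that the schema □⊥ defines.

emptiness of R: ∀x ∀y ¬Rxy

□⊥ is valid iff no world has any successor (otherwise □⊥ fails at any world with one).
The converse is a direct semantic check.
So the correspondent is emptiness of R.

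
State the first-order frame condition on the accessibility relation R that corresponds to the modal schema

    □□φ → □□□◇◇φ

This is a Sahlqvist (Geach-type) schema ◇^0□^2φ → □^3◇^2φ.
Minimal-valuation argument: fix x; take any y with xR^0y and any z with xR^3z. Set V(φ) to the set of worlds R-reachable from y in exactly 2 steps. Then □^2φ holds at y, so the antecedent holds at x; validity forces ◇^2φ at z, giving a w with zR^2w and yR^2w.
First-order correspondent: ∀x ∀z (xR³z → ∃w (xR²w ∧ zR²w)).

∀x ∀z (xR³z → ∃w (xR²w ∧ zR²w))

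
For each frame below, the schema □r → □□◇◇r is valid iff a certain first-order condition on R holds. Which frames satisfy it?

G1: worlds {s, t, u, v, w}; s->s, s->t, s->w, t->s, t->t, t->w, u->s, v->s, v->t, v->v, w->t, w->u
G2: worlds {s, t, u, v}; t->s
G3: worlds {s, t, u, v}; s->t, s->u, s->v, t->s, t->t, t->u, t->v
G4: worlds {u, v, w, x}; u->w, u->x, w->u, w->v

G1, G2

Frame correspondent (Sahlqvist): ∀x ∀z (xR²z → ∃w (xRw ∧ zR²w)) — i.e. a generalized confluence (Geach) condition.
G1: holds.
G2: holds.
G3: fails — sR²u but no w with sRw and uR²w.
G4: fails — uR²u but no t with uRt and uR²t.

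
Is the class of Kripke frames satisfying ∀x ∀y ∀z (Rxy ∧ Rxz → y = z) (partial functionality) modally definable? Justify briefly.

This is a Sahlqvist condition; the CD axiom ◇q → □q defines it.

Yes, by ◇q → □q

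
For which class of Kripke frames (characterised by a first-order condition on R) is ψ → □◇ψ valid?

Symmetry

This schema is the B axiom.
It corresponds to symmetry: ∀x ∀y (Rxy → Ryx).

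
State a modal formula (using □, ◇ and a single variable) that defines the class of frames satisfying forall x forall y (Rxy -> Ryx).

r → □◇r

A defining formula is r → □◇r (the B axiom).
Suppose r→□◇r is valid. Take Rxy and set V(r)={x}. Then r at x, so □◇r at x, so ◇r at y, so some z with Ryz has r; z=x, i.e. Ryx.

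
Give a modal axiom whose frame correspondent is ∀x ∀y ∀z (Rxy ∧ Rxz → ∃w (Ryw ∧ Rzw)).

This is convergence; the standard corresponding axiom is .2: ◇□ψ → □◇ψ.

◇□ψ → □◇ψ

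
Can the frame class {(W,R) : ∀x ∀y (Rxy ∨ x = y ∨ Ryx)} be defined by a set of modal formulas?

No

Any modally definable frame class is closed under disjoint unions.
Take 4 disjoint single-world reflexive frames: each is trivially connected, but their disjoint union has 4 worlds with no edge between distinct components, so it is not connected.
So no modal formula (or set of formulas) defines exactly the connected frames.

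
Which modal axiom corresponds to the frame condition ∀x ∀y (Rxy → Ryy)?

□(□ψ → ψ)

This is shift-reflexivity; the standard corresponding axiom is T□: □(□ψ → ψ).
Suppose □(□ψ→ψ) is valid. Take Rxy and set V(ψ)={w : Ryw}. Then at y, □ψ holds; since □(□ψ→ψ) at x, □ψ→ψ at y, so ψ at y, i.e. Ryy.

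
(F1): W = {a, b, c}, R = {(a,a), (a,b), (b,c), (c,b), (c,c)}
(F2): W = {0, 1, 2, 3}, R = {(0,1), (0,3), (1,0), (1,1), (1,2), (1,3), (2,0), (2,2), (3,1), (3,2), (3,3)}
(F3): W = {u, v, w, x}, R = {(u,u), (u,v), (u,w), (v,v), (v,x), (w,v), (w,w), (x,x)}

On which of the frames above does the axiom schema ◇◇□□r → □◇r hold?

(F1), (F2)

The schema corresponds to a generalized confluence (Geach) condition: ∀x ∀y ∀z ((xR²y ∧ xRz) → ∃w (yR²w ∧ zRw)).
(F1): holds.
(F2): holds.
(F3): fails — uR²x, uRu but no t with xR²t and uRt.
Valid on: (F1), (F2).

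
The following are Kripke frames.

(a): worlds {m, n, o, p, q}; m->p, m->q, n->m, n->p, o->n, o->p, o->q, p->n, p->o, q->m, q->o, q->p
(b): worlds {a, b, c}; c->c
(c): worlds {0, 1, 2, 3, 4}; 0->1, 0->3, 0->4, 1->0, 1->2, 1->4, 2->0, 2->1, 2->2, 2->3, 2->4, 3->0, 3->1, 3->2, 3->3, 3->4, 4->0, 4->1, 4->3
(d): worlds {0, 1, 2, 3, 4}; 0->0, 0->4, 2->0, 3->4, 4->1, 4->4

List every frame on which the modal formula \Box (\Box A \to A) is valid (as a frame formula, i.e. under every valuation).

This is the axiom for shift-reflexivity; its first-order frame correspondent is \forall x \forall y (Rxy \to Ryy).
(a): fails — Ron but not Rnn.
(b): ✓.
(c): fails — R34 but not R44.
(d): fails — R41 but not R11.

(b)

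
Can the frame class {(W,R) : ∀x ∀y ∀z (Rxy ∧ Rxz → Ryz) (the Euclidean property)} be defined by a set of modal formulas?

The condition is the Euclidean property. A defining modal formula is ◇p → □◇p.
Suppose ◇p→□◇p is valid. Take Rxy, Rxz and set V(p)={y}. Then ◇p at x, so □◇p at x, so ◇p at z, so some w with Rzw has p; w=y, i.e. Rzy. By symmetry of the argument, Ryz.

Yes, by ◇p → □◇p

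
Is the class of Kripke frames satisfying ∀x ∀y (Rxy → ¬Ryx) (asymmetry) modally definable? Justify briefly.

Not modally definable

If a class were modally definable it would be closed under surjective bounded morphisms (Goldblatt–Thomason).
The 3-cycle (worlds 0,1,2 with 0→1→2→0) is asymmetric. Mapping every world to a single reflexive point • is a surjective bounded morphism, and the reflexive point is not asymmetric (R•• but asymmetry requires ¬R••).
Hence asymmetry is not modally definable.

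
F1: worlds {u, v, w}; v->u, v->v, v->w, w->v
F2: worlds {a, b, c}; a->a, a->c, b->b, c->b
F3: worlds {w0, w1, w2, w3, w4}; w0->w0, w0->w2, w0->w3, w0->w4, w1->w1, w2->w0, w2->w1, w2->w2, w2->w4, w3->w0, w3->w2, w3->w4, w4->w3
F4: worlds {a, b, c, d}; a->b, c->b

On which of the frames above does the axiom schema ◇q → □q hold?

F4

This is the axiom for partial functionality; its first-order frame correspondent is ∀x ∀y ∀z (Rxy ∧ Rxz → y = z).
F1: fails — v sees both u and v.
F2: fails — a sees both a and c.
F3: fails — w0 sees both w0 and w2.
F4: satisfies the condition.
Valid on: F4.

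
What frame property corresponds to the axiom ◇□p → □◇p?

convergence: ∀x ∀y ∀z (Rxy ∧ Rxz → ∃w (Ryw ∧ Rzw))

Suppose ◇□p→□◇p is valid. Take Rxy, Rxz and set V(p)={w : Ryw}. Then □p at y so ◇□p at x, so □◇p at x, so ◇p at z, giving w with Rzw and Ryw.
The converse is a direct semantic check.
Frame condition: ∀x ∀y ∀z (Rxy ∧ Rxz → ∃w (Ryw ∧ Rzw)).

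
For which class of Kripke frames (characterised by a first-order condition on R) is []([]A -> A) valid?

This schema is the T□ axiom.
Its frame correspondent is shift-reflexivity — forall x forall y (Rxy -> Ryy).

shift-reflexivity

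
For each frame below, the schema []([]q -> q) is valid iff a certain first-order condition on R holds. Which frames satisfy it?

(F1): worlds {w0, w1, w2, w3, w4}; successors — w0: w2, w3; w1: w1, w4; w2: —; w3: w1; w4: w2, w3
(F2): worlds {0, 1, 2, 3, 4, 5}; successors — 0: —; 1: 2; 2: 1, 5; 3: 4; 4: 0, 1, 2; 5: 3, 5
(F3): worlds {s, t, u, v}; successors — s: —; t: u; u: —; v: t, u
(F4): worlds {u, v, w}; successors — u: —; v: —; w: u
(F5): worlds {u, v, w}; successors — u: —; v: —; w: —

(F5)

This is the axiom for shift-reflexivity; its first-order frame correspondent is forall x forall y (Rxy -> Ryy).
(F1): fails — Rw4w2 but not Rw2w2.
(F2): fails — R34 but not R44.
(F3): fails — Rtu but not Ruu.
(F4): fails — Rwu but not Ruu.
(F5): ✓.
Valid on: (F5).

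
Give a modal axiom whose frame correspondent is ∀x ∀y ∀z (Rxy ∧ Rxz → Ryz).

◇q → □◇q

The condition is the Euclidean property. The 5 schema ◇q → □◇q defines it.
Suppose ◇q→□◇q is valid. Take Rxy, Rxz and set V(q)={y}. Then ◇q at x, so □◇q at x, so ◇q at z, so some w with Rzw has q; w=y, i.e. Rzy. By symmetry of the argument, Ryz.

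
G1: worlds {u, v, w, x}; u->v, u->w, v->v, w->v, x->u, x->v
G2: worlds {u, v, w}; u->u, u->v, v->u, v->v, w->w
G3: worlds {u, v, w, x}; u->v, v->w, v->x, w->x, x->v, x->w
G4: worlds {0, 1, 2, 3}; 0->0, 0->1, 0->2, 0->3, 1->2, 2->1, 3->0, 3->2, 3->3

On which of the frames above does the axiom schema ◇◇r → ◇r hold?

G2

Frame correspondent (Sahlqvist): ∀x ∀y ∀z (Rxy ∧ Ryz → Rxz) — i.e. transitivity.
G1: fails — Rxu and Ruw but not Rxw.
G2: holds.
G3: fails — Ruv and Rvw but not Ruw.
G4: fails — R32 and R21 but not R31.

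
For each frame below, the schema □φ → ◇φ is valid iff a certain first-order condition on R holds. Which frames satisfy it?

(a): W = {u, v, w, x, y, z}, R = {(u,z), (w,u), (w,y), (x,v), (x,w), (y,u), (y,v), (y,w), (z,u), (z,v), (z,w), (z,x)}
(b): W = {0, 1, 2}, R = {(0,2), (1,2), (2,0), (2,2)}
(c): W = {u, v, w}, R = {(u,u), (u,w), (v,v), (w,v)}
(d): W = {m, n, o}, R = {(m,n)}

The schema corresponds to seriality: ∀x ∃y Rxy.
(a): fails — world v has no successor.
(b): satisfies the condition.
(c): satisfies the condition.
(d): fails — world n has no successor.

(b), (c)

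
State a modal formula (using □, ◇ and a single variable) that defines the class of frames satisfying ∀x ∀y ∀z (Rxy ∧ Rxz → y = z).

A defining formula is ◇p → □p (the CD axiom).
Suppose ◇p→□p is valid. Take Rxy, Rxz and set V(p)={y}. Then ◇p at x, so □p at x, so p at z, i.e. z=y.

◇p → □p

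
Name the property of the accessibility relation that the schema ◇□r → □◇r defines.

This schema is the .2 axiom.
It corresponds to convergence: ∀x ∀y ∀z (Rxy ∧ Rxz → ∃w (Ryw ∧ Rzw)).

Convergence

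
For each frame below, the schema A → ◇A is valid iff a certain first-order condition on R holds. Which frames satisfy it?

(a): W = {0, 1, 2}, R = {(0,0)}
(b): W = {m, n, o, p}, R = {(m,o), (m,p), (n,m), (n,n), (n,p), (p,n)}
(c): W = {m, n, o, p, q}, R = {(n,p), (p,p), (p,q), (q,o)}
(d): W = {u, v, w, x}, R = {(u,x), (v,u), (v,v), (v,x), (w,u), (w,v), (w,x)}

The schema corresponds to reflexivity: ∀x Rxx.
(a): fails — world 1 does not see itself.
(b): fails — world m does not see itself.
(c): fails — world m does not see itself.
(d): fails — world u does not see itself.

none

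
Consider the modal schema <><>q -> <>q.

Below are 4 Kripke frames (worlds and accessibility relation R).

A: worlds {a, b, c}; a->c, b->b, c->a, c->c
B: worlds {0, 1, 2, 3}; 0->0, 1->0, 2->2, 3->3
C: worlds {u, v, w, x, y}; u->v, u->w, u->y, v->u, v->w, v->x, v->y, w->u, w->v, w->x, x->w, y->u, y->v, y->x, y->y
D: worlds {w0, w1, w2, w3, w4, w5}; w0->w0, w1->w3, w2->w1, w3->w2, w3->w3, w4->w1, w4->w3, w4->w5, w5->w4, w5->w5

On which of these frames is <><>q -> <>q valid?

Frame correspondent (Sahlqvist): forall x forall y forall z (Rxy & Ryz -> Rxz) — i.e. transitivity.
A: fails — Rac and Rca but not Raa.
B: condition met.
C: fails — Ruv and Rvu but not Ruu.
D: fails — Rw3w2 and Rw2w1 but not Rw3w1.
Valid on: B.

B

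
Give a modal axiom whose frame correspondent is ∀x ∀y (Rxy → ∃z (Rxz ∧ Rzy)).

This is density; the standard corresponding axiom is C4: □□s → □s.
Suppose □□s→□s is valid. Take Rxy and set V(s)={w : xR²w}. Then □□s at x, so □s at x, so s at y, i.e. ∃z(Rxz∧Rzy).

□□s → □s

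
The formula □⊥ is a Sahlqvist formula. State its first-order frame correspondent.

□⊥ is valid iff no world has any successor (otherwise □⊥ fails at any world with one).
Conversely, any frame satisfying ∀x ∀y ¬Rxy validates the schema.
So the correspondent is emptiness of R.

emptiness of R: ∀x ∀y ¬Rxy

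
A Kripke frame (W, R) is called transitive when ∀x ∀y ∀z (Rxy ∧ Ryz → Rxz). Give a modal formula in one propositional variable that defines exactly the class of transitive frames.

The condition is transitivity. The 4 schema □ψ → □□ψ defines it.

□ψ → □□ψ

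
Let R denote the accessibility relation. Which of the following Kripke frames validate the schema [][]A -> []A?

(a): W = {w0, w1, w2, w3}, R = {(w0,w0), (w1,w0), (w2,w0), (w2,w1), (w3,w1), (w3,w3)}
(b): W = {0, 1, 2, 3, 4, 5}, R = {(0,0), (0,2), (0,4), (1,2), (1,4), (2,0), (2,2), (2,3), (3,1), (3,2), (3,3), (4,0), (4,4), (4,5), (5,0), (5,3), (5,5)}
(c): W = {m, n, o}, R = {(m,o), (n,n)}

(b)

Frame correspondent (Sahlqvist): forall x forall y (Rxy -> exists z (Rxz & Rzy)) — i.e. density.
(a): fails — Rw2w1 but no z with Rw2z and Rzw1.
(b): ✓.
(c): fails — Rmo but no z with Rmz and Rzo.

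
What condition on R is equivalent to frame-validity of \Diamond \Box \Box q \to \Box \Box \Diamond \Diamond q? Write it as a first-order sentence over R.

\forall x \forall y \forall z ((xRy \wedge x R^2 z) \to \exists w (y R^2 w \wedge z R^2 w))

This is a Sahlqvist (Geach-type) schema ◇^1□^2q → □^2◇^2q.
Minimal-valuation argument: fix x; take any y with xR^1y and any z with xR^2z. Set V(q) to the set of worlds R-reachable from y in exactly 2 steps. Then □^2q holds at y, so the antecedent holds at x; validity forces ◇^2q at z, giving a w with zR^2w and yR^2w.
First-order correspondent: \forall x \forall y \forall z ((xRy \wedge x R^2 z) \to \exists w (y R^2 w \wedge z R^2 w)).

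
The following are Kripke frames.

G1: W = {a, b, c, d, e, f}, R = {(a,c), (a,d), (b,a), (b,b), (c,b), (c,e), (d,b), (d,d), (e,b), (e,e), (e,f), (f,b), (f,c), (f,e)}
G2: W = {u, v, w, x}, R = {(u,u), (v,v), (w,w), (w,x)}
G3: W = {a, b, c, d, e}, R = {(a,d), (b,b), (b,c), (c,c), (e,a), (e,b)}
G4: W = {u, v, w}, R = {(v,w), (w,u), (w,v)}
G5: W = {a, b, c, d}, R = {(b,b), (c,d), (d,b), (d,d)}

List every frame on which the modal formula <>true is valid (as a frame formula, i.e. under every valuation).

This is the axiom for seriality; its first-order frame correspondent is forall x exists y Rxy.
G1: condition met.
G2: fails — world x has no successor.
G3: fails — world d has no successor.
G4: fails — world u has no successor.
G5: fails — world a has no successor.
Valid on: G1.

G1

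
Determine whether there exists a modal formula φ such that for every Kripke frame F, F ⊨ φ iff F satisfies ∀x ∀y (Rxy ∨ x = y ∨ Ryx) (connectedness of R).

No

Any modally definable frame class is closed under disjoint unions.
Take 3 disjoint single-world reflexive frames: each is trivially connected, but their disjoint union has 3 worlds with no edge between distinct components, so it is not connected.
So the class is not modally definable.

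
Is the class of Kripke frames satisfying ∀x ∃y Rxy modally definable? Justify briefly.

Yes, by □p → ◇p

The condition is seriality. A defining modal formula is □p → ◇p.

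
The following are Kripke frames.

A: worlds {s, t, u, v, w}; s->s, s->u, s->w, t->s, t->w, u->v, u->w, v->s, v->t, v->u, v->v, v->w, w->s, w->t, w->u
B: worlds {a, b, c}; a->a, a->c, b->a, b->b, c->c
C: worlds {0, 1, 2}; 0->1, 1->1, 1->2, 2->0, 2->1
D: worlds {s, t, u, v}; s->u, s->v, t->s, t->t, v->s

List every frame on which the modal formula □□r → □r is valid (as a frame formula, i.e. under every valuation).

B

The schema corresponds to density: ∀x ∀y (Rxy → ∃z (Rxz ∧ Rzy)).
A: fails — Rwt but no z with Rwz and Rzt.
B: condition met.
C: fails — R20 but no z with R2z and Rz0.
D: fails — Rvs but no z with Rvz and Rzs.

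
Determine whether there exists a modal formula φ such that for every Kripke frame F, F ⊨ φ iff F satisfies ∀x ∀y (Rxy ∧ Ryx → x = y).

If a class were modally definable it would be closed under surjective bounded morphisms (Goldblatt–Thomason).
The 6-cycle (worlds w0,w1,w2,w3,w4,w5 with w0→w1→w2→w3→w4→w5→w0) is antisymmetric. Sending even-indexed worlds to s and odd-indexed worlds to t is a surjective bounded morphism onto the two-world frame with s↔t, which is not antisymmetric.
Hence antisymmetry is not modally definable.

No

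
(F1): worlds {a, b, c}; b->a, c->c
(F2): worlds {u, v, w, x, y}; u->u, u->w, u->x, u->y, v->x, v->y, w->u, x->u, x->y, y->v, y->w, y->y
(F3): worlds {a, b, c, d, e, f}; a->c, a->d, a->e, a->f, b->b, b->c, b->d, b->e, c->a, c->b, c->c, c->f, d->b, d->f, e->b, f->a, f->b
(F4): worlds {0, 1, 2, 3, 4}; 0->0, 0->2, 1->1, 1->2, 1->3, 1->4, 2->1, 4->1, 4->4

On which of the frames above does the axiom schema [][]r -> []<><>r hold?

(F2), (F3)

Frame correspondent (Sahlqvist): forall x forall z (xRz -> exists w (x R^2 w & z R^2 w)) — i.e. a generalized confluence (Geach) condition.
(F1): fails — bRa but no w with bR²w and aR²w.
(F2): ✓.
(F3): ✓.
(F4): fails — 1R3 but no w with 1R²w and 3R²w.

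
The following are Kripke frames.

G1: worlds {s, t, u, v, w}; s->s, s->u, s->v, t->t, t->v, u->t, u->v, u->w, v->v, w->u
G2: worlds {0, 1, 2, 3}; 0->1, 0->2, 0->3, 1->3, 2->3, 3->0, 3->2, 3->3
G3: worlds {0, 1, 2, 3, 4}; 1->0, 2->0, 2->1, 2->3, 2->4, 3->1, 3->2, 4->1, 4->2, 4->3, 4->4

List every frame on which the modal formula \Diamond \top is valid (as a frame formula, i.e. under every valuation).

The schema corresponds to seriality: \forall x \exists y Rxy.
G1: condition met.
G2: condition met.
G3: fails — world 0 has no successor.

G1, G2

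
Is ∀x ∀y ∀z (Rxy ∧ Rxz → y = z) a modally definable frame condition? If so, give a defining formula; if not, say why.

The condition is partial functionality. A defining modal formula is ◇q → □q.
Suppose ◇q→□q is valid. Take Rxy, Rxz and set V(q)={y}. Then ◇q at x, so □q at x, so q at z, i.e. z=y.

Yes, by ◇q → □q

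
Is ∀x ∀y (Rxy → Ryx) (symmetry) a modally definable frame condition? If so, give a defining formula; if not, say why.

Yes: it is symmetry, defined by the B schema r → □◇r.
Suppose r→□◇r is valid. Take Rxy and set V(r)={x}. Then r at x, so □◇r at x, so ◇r at y, so some z with Ryz has r; z=x, i.e. Ryx.

Yes, by r → □◇r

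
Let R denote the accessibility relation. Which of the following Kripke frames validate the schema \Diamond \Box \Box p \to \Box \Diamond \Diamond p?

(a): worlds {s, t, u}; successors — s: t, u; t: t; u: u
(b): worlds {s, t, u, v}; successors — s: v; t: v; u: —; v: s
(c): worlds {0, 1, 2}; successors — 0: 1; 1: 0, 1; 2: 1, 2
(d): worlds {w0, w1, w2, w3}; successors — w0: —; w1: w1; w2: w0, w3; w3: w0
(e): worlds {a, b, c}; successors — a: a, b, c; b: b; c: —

Frame correspondent (Sahlqvist): \forall x \forall y \forall z ((xRy \wedge xRz) \to \exists w (y R^2 w \wedge z R^2 w)) — i.e. a generalized confluence (Geach) condition.
(a): fails — sRt, sRu but no w with tR²w and uR²w.
(b): ✓.
(c): ✓.
(d): fails — w2Rw0, w2Rw0 but no w with w0R²w and w0R²w.
(e): fails — aRa, aRc but no w with aR²w and cR²w.
Valid on: (b), (c).

(b), (c)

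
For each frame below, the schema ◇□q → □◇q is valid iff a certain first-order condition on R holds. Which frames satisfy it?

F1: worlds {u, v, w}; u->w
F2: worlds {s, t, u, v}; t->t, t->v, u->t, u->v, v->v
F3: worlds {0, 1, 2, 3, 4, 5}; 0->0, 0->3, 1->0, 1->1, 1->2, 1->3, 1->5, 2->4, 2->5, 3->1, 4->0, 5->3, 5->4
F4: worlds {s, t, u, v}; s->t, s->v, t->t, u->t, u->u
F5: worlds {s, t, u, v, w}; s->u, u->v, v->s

This is the axiom for convergence; its first-order frame correspondent is ∀x ∀y ∀z (Rxy ∧ Rxz → ∃w (Ryw ∧ Rzw)).
F1: fails — Ruw and Ruw but w and w have no common successor.
F2: satisfies the condition.
F3: fails — R00 and R03 but 0 and 3 have no common successor.
F4: fails — Rsv and Rsv but v and v have no common successor.
F5: satisfies the condition.
Valid on: F2, F5.

F2, F5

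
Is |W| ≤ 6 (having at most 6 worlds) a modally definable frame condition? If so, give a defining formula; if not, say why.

No — not modally definable

Modal frame validity is preserved under disjoint unions.
Any modal formula valid on each of 7 disjoint one-world frames is valid on their disjoint union (validity is preserved under disjoint unions). Each one-world frame has |W|=1≤6, but the union has |W|=7.
Hence having at most 6 worlds is not modally definable.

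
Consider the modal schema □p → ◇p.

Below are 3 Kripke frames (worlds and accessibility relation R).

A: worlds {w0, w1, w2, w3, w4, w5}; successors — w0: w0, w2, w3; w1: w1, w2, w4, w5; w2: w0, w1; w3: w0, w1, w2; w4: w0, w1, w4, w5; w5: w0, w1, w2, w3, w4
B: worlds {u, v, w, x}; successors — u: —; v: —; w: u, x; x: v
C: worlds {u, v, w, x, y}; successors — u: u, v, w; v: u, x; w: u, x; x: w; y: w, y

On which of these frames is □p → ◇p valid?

This is the axiom for seriality; its first-order frame correspondent is ∀x ∃y Rxy.
A: condition met.
B: fails — world u has no successor.
C: condition met.
Valid on: A, C.

A, C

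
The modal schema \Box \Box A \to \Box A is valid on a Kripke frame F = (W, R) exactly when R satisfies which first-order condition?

Suppose □□A→□A is valid. Take Rxy and set V(A)={w : xR²w}. Then □□A at x, so □A at x, so A at y, i.e. ∃z(Rxz∧Rzy).

density: \forall x \forall y (Rxy \to \exists z (Rxz \wedge Rzy))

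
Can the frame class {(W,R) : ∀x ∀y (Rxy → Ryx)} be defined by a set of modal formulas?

Definable; p → □◇p defines it

This is a Sahlqvist condition; the B axiom p → □◇p defines it.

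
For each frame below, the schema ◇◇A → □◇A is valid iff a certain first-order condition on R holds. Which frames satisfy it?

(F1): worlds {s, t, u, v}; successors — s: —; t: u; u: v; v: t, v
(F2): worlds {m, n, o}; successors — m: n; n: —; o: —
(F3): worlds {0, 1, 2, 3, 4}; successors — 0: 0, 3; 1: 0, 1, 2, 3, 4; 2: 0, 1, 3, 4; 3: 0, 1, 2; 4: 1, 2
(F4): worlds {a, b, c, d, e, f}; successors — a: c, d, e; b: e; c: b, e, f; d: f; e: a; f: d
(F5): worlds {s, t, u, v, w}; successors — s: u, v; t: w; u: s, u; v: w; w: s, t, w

(F2)

The schema corresponds to a generalized confluence (Geach) condition: ∀x ∀y ∀z ((xR²y ∧ xRz) → ∃w (y = w ∧ zRw)).
(F1): fails — vR²t, vRt but no w with t=w and tRw.
(F2): holds.
(F3): fails — 0R²1, 0R0 but no w with 1=w and 0Rw.
(F4): fails — aR²a, aRc but no w with a=w and cRw.
(F5): fails — sR²s, sRv but no w* with s=w* and vRw*.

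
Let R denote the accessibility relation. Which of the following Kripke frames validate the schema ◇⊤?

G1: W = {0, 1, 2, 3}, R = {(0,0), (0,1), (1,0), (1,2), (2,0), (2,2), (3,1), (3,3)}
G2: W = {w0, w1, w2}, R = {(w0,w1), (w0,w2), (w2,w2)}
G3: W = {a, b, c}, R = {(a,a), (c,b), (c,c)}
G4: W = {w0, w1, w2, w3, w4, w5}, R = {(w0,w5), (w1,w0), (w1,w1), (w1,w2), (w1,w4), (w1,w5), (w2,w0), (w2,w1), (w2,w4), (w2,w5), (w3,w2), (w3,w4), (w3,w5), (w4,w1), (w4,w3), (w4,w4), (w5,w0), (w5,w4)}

G1, G4

This is the axiom for seriality; its first-order frame correspondent is ∀x ∃y Rxy.
G1: satisfies the condition.
G2: fails — world w1 has no successor.
G3: fails — world b has no successor.
G4: satisfies the condition.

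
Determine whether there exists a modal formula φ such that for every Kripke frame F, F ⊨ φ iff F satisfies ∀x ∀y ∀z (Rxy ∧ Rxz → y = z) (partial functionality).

Yes: it is partial functionality, defined by the CD schema ◇r → □r.
Suppose ◇r→□r is valid. Take Rxy, Rxz and set V(r)={y}. Then ◇r at x, so □r at x, so r at z, i.e. z=y.

Definable; ◇r → □r defines it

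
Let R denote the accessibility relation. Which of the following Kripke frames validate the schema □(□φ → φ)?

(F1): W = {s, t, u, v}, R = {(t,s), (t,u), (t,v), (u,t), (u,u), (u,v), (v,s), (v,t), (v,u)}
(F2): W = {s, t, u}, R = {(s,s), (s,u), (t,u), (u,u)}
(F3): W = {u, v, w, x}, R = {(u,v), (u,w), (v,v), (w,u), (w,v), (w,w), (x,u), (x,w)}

This is the axiom for shift-reflexivity; its first-order frame correspondent is ∀x ∀y (Rxy → Ryy).
(F1): fails — Ruv but not Rvv.
(F2): ✓.
(F3): fails — Rwu but not Ruu.
Valid on: (F2).

(F2)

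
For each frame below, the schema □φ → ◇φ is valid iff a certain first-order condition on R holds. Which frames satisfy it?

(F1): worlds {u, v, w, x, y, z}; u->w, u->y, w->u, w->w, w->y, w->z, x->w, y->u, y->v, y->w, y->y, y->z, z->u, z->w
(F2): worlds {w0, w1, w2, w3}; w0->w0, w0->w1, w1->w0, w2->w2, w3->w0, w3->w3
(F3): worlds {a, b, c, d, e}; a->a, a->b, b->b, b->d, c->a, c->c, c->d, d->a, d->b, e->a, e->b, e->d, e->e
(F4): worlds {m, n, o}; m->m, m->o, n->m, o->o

(F2), (F3), (F4)

The schema corresponds to seriality: ∀x ∃y Rxy.
(F1): fails — world v has no successor.
(F2): satisfies the condition.
(F3): satisfies the condition.
(F4): satisfies the condition.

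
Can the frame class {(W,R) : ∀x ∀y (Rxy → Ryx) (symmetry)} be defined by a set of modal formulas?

Yes, by r → □◇r

The condition is symmetry. A defining modal formula is r → □◇r.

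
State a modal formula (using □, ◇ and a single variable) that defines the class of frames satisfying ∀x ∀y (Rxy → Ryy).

The condition is shift-reflexivity. The T□ schema □(□ψ → ψ) defines it.

□(□ψ → ψ)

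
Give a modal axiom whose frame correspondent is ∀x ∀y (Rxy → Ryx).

p → □◇p

A defining formula is p → □◇p (the B axiom).
Suppose p→□◇p is valid. Take Rxy and set V(p)={x}. Then p at x, so □◇p at x, so ◇p at y, so some z with Ryz has p; z=x, i.e. Ryx.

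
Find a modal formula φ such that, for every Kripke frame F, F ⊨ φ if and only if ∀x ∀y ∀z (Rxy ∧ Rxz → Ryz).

A defining formula is ◇q → □◇q (the 5 axiom).
Suppose ◇q→□◇q is valid. Take Rxy, Rxz and set V(q)={y}. Then ◇q at x, so □◇q at x, so ◇q at z, so some w with Rzw has q; w=y, i.e. Rzy. By symmetry of the argument, Ryz.

◇q → □◇q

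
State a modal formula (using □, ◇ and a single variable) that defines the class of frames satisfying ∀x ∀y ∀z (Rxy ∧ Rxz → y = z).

The condition is partial functionality. The CD schema ◇s → □s defines it.
Suppose ◇s→□s is valid. Take Rxy, Rxz and set V(s)={y}. Then ◇s at x, so □s at x, so s at z, i.e. z=y.

◇s → □s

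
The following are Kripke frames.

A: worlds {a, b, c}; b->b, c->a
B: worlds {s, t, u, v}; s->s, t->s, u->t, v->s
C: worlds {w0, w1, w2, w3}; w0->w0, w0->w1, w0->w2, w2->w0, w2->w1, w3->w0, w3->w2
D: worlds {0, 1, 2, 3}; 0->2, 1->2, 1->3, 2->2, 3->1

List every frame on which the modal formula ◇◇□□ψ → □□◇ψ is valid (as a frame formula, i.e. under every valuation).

A, B

Frame correspondent (Sahlqvist): ∀x ∀y ∀z ((xR²y ∧ xR²z) → ∃w (yR²w ∧ zRw)) — i.e. a generalized confluence (Geach) condition.
A: condition met.
B: condition met.
C: fails — w0R²w0, w0R²w1 but no w with w0R²w and w1Rw.
D: fails — 3R²2, 3R²3 but no w with 2R²w and 3Rw.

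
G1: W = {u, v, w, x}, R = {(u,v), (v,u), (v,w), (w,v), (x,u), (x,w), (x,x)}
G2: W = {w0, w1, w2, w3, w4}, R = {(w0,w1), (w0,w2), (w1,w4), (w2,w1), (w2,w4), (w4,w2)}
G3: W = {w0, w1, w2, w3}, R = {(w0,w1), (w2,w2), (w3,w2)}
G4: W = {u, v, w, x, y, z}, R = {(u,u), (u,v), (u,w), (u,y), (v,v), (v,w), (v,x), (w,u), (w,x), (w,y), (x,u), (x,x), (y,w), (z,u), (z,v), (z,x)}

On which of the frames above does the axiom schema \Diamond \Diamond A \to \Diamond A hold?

This is the axiom for transitivity; its first-order frame correspondent is \forall x \forall y \forall z (Rxy \wedge Ryz \to Rxz).
G1: fails — Ruv and Rvw but not Ruw.
G2: fails — Rw2w4 and Rw4w2 but not Rw2w2.
G3: condition met.
G4: fails — Ruv and Rvx but not Rux.

G3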